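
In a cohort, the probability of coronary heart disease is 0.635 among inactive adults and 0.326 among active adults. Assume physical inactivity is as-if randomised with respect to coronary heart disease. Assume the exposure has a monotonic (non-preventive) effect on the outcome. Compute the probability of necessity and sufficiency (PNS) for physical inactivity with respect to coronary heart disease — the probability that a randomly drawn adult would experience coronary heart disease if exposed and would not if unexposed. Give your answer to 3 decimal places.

PNS ≈ 0.309

Let p₁ = 0.635, p₀ = 0.326.
Under exogeneity and monotonicity, PNS = p₁ − p₀.
PNS = 0.635 − 0.326 = 0.309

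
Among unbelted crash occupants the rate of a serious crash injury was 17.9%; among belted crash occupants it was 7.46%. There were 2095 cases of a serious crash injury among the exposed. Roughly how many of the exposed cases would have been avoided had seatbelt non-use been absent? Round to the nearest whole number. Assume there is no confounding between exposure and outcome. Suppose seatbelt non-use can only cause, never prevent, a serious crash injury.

about 1222 cases

p₁ = 0.179, p₀ = 0.0746.
PN = (p₁ − p₀)/p₁ = (0.179 − 0.0746) / 0.179 ≈ 0.58324.
Attributable cases ≈ PN × (exposed cases) = 0.58324 × 2095 ≈ 1221.89.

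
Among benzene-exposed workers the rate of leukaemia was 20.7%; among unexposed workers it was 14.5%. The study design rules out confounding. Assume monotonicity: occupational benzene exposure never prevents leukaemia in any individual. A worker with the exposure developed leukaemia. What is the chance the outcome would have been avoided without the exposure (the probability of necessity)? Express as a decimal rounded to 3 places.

p₁ = 0.207, p₀ = 0.145.
Under exogeneity and monotonicity, PN = (p₁ − p₀) / p₁.
PN = (0.207 − 0.145) / 0.207 = 0.062 / 0.207 ≈ 0.2995

PN ≈ 0.300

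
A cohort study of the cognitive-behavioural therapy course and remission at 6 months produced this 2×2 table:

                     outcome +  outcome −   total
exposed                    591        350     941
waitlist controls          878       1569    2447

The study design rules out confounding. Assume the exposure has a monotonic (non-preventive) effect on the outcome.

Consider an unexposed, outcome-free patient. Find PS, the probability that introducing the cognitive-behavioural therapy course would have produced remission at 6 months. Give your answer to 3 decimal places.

PS ≈ 0.420

p₁ = P(outcome | exposed) = 591/941 = 0.62806
p₀ = P(outcome | unexposed) = 878/2447 = 0.35881
Under exogeneity and monotonicity, PS = (p₁ − p₀)/(1 − p₀).
PS = (0.62806 − 0.35881) / 0.64119 ≈ 0.4199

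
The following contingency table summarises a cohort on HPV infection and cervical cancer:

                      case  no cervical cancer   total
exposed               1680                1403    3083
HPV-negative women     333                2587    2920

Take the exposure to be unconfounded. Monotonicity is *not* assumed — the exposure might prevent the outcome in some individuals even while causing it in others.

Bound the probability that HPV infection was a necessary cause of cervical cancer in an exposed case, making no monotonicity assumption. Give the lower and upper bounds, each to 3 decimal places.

p₁ = P(outcome | exposed) = 1680/3083 = 0.54492
p₀ = P(outcome | unexposed) = 333/2920 = 0.11404
Under exogeneity alone the bounds on PN are max{0,(p₁−p₀)/p₁} ≤ PN ≤ min{1,(1−p₀)/p₁}.
  lower = (p₁ − p₀)/p₁ = 0.43088 / 0.54492 ≈ 0.7907
  upper = min{1, (1 − p₀)/p₁} = 0.88596 / 0.54492 ≈ 1.6258 → capped at 1

0.791 ≤ PN ≤ 1.000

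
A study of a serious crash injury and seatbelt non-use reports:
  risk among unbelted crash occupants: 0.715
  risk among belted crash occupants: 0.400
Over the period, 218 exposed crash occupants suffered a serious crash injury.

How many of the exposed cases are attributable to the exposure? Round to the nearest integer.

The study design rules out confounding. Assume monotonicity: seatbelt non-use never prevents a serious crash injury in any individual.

about 96 cases

Let p₁ = 0.715, p₀ = 0.4.
PN = (p₁ − p₀)/p₁ = (0.715 − 0.4) / 0.715 ≈ 0.44056.
Attributable cases ≈ PN × (exposed cases) = 0.44056 × 218 ≈ 96.04.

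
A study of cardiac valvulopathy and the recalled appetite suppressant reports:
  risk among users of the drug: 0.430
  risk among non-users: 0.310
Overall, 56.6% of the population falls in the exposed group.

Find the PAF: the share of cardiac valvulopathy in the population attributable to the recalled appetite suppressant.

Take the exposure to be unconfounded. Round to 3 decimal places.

PAF ≈ 0.180

Let p₁ = 0.43, p₀ = 0.31.
Overall risk P(Y=1) = π·p₁ + (1−π)·p₀ = 0.566×0.43 + 0.434×0.31 = 0.37792.
Under exogeneity, PAF = [P(Y=1) − p₀] / P(Y=1).
PAF = (0.37792 − 0.31) / 0.37792 ≈ 0.1797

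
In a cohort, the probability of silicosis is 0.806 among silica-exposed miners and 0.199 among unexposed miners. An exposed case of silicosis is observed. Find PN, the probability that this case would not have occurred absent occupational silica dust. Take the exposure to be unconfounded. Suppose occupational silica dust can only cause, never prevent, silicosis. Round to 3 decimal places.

PN ≈ 0.753

Let p₁ = 0.806, p₀ = 0.199.
Under exogeneity and monotonicity, PN = (p₁ − p₀) / p₁.
PN = (0.806 − 0.199) / 0.806 = 0.607 / 0.806 ≈ 0.7531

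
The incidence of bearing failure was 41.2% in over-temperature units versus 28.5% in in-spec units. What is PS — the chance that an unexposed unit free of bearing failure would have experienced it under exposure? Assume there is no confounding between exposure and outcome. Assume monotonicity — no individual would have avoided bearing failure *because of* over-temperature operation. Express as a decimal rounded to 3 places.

PS ≈ 0.178

p₁ = 0.412, p₀ = 0.285.
Under exogeneity and monotonicity, PS = (p₁ − p₀) / (1 − p₀).
PS = (0.412 − 0.285) / (1 − 0.285) = 0.127 / 0.715 ≈ 0.1776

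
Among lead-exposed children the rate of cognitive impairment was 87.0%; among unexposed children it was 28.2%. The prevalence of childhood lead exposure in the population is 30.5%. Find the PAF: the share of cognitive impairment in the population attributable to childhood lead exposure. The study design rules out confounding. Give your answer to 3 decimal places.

p₁ = 0.87, p₀ = 0.282.
Overall risk P(Y=1) = π·p₁ + (1−π)·p₀ = 0.305×0.87 + 0.695×0.282 = 0.46134.
Under exogeneity, PAF = [P(Y=1) − p₀] / P(Y=1).
PAF = (0.46134 − 0.282) / 0.46134 ≈ 0.3887

PAF ≈ 0.389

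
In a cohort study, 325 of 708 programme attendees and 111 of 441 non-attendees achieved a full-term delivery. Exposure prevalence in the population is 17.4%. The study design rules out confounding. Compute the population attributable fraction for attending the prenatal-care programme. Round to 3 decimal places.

PAF ≈ 0.125

p₁ = P(outcome | exposed) = 325/708 = 0.45904
p₀ = P(outcome | unexposed) = 111/441 = 0.2517
Overall risk P(Y=1) = π·p₁ + (1−π)·p₀ = 0.174×0.45904 + 0.826×0.2517 = 0.28778.
Under exogeneity, PAF = [P(Y=1) − p₀] / P(Y=1).
PAF = (0.28778 − 0.2517) / 0.28778 ≈ 0.1254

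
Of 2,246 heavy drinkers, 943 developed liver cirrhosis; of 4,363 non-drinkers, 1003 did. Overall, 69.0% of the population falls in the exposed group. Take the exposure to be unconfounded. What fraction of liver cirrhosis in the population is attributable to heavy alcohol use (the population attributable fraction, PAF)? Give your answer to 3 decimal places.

p₁ = P(outcome | exposed) = 943/2246 = 0.41986
p₀ = P(outcome | unexposed) = 1003/4363 = 0.22989
Overall risk P(Y=1) = π·p₁ + (1−π)·p₀ = 0.69×0.41986 + 0.31×0.22989 = 0.36097.
Under exogeneity, PAF = [P(Y=1) − p₀] / P(Y=1).
PAF = (0.36097 − 0.22989) / 0.36097 ≈ 0.3631

PAF ≈ 0.363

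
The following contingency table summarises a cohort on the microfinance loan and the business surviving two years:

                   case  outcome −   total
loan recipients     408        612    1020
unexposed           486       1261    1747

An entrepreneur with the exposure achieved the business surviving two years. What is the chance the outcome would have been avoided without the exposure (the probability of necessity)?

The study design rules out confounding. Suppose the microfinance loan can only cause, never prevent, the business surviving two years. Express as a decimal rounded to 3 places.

p₁ = P(outcome | exposed) = 408/1020 = 0.4
p₀ = P(outcome | unexposed) = 486/1747 = 0.27819
Under exogeneity and monotonicity, PN = (p₁ − p₀) / p₁.
PN = (0.4 − 0.27819) / 0.4 = 0.12181 / 0.4 ≈ 0.3045

PN ≈ 0.305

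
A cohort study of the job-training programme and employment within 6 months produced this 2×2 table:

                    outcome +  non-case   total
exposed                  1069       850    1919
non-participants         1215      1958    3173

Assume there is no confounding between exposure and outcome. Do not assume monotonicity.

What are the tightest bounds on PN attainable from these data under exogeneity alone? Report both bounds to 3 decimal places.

0.313 ≤ PN ≤ 1.000

p₁ = P(outcome | exposed) = 1069/1919 = 0.55706
p₀ = P(outcome | unexposed) = 1215/3173 = 0.38292
Under exogeneity alone the bounds on PN are max{0,(p₁−p₀)/p₁} ≤ PN ≤ min{1,(1−p₀)/p₁}.
  lower = (p₁ − p₀)/p₁ = 0.17414 / 0.55706 ≈ 0.3126
  upper = min{1, (1 − p₀)/p₁} = 0.61708 / 0.55706 ≈ 1.1077 → capped at 1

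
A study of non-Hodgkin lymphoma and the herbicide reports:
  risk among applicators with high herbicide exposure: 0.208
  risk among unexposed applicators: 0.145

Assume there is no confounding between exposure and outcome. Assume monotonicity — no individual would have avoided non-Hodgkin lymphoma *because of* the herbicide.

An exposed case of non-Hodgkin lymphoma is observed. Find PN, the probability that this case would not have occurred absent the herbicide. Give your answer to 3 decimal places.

Let p₁ = 0.208, p₀ = 0.145.
Under exogeneity and monotonicity, PN = (p₁ − p₀) / p₁.
PN = (0.208 − 0.145) / 0.208 = 0.063 / 0.208 ≈ 0.3029

PN ≈ 0.303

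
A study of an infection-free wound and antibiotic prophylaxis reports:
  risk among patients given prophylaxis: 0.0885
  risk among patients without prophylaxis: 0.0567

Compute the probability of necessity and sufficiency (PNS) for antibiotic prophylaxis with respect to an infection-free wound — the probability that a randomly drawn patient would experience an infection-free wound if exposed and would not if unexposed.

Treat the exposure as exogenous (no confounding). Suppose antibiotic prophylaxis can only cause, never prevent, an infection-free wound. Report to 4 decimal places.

Let p₁ = 0.0885, p₀ = 0.0567.
Under exogeneity and monotonicity, PNS = p₁ − p₀.
PNS = 0.0885 − 0.0567 = 0.0318

PNS ≈ 0.0318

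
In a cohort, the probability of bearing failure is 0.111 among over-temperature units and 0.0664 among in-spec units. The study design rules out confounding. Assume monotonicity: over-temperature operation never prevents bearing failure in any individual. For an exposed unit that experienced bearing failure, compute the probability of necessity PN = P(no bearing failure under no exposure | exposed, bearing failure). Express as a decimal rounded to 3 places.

PN ≈ 0.402

Let p₁ = 0.111, p₀ = 0.0664.
Under exogeneity and monotonicity, PN = (p₁ − p₀) / p₁.
PN = (0.111 − 0.0664) / 0.111 = 0.0446 / 0.111 ≈ 0.4018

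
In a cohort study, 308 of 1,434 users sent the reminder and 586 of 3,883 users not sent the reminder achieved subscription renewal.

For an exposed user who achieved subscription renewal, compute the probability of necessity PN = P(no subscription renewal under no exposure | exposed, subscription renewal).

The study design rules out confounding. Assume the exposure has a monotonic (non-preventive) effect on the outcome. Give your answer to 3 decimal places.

p₁ = P(outcome | exposed) = 308/1434 = 0.21478
p₀ = P(outcome | unexposed) = 586/3883 = 0.15091
Under exogeneity and monotonicity, PN = (p₁ − p₀) / p₁.
PN = (0.21478 − 0.15091) / 0.21478 = 0.06387 / 0.21478 ≈ 0.2974

PN ≈ 0.297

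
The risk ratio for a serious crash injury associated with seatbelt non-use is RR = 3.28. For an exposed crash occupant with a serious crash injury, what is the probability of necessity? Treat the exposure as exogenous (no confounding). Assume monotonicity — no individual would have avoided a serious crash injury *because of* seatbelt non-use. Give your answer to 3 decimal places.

PN ≈ 0.695

Under exogeneity and monotonicity, PN = (RR − 1) / RR = 1 − 1/RR.
PN = (3.28 − 1) / 3.28 = 2.28 / 3.28 ≈ 0.6951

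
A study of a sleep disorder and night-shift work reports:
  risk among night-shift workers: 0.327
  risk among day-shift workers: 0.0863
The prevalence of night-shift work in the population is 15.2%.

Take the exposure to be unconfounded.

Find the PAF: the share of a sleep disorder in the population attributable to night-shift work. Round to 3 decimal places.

PAF ≈ 0.298

Let p₁ = 0.327, p₀ = 0.0863.
Overall risk P(Y=1) = π·p₁ + (1−π)·p₀ = 0.152×0.327 + 0.848×0.0863 = 0.12289.
Under exogeneity, PAF = [P(Y=1) − p₀] / P(Y=1).
PAF = (0.12289 − 0.0863) / 0.12289 ≈ 0.2977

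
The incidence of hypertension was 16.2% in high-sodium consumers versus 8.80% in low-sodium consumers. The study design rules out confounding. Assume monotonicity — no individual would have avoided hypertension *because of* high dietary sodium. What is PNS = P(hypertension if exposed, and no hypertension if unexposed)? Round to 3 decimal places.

PNS ≈ 0.074

p₁ = 0.162, p₀ = 0.088.
Under exogeneity and monotonicity, PNS = p₁ − p₀.
PNS = 0.162 − 0.088 = 0.074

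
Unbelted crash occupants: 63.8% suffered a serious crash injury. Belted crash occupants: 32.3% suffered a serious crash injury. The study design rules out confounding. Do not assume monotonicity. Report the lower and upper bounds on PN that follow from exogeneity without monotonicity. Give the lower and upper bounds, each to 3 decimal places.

0.494 ≤ PN ≤ 1.000

p₁ = 0.638, p₀ = 0.323.
Under exogeneity alone the bounds on PN are max{0,(p₁−p₀)/p₁} ≤ PN ≤ min{1,(1−p₀)/p₁}.
  lower = (p₁ − p₀)/p₁ = 0.315 / 0.638 ≈ 0.4937
  upper = min{1, (1 − p₀)/p₁} = 0.677 / 0.638 ≈ 1.0611 → capped at 1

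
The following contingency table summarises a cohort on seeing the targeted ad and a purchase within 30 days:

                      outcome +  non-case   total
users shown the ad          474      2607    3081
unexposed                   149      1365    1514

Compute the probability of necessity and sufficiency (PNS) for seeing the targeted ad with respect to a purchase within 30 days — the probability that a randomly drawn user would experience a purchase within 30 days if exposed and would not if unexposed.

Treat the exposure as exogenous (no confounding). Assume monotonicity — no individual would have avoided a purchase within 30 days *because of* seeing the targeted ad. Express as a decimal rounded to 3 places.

PNS ≈ 0.055

p₁ = P(outcome | exposed) = 474/3081 = 0.15385
p₀ = P(outcome | unexposed) = 149/1514 = 0.098415
Under exogeneity and monotonicity, PNS = p₁ − p₀.
PNS = 0.15385 − 0.098415 = 0.055431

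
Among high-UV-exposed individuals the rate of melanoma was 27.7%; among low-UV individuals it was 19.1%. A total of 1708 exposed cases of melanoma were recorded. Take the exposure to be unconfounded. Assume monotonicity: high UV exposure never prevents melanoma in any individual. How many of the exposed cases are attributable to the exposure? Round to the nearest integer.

about 530 cases

p₁ = 0.277, p₀ = 0.191.
PN = (p₁ − p₀)/p₁ = (0.277 − 0.191) / 0.277 ≈ 0.31047.
Attributable cases ≈ PN × (exposed cases) = 0.31047 × 1708 ≈ 530.28.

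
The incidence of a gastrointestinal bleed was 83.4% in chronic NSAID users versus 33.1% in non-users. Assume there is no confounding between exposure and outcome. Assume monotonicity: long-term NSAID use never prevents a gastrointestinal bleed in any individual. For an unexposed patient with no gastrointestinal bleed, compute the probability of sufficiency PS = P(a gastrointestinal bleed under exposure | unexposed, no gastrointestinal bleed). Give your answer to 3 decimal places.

PS ≈ 0.752

p₁ = 0.834, p₀ = 0.331.
Under exogeneity and monotonicity, PS = (p₁ − p₀) / (1 − p₀).
PS = (0.834 − 0.331) / (1 − 0.331) = 0.503 / 0.669 ≈ 0.7519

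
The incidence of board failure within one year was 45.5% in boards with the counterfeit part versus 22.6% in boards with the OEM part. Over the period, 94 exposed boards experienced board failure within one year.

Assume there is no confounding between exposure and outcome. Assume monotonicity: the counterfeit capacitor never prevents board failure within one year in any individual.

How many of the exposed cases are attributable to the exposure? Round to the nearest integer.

p₁ = 0.455, p₀ = 0.226.
PN = (p₁ − p₀)/p₁ = (0.455 − 0.226) / 0.455 ≈ 0.50330.
Attributable cases ≈ PN × (exposed cases) = 0.50330 × 94 ≈ 47.31.

about 47 cases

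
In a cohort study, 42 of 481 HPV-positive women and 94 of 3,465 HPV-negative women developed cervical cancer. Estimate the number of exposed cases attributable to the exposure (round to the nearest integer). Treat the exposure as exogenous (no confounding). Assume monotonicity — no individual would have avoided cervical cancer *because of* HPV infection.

about 29 cases

p₁ = P(outcome | exposed) = 42/481 = 0.087318
p₀ = P(outcome | unexposed) = 94/3465 = 0.027128
PN = (p₁ − p₀)/p₁ = (0.087318 − 0.027128) / 0.087318 ≈ 0.68931.
Attributable cases ≈ PN × (exposed cases) = 0.68931 × 42 ≈ 28.95.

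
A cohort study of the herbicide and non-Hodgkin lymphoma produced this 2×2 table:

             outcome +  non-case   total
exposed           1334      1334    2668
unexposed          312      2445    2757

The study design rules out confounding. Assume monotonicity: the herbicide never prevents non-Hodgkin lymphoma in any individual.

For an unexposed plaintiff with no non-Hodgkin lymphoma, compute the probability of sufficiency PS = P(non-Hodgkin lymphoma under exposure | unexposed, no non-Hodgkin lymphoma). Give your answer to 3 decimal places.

PS ≈ 0.436

p₁ = P(outcome | exposed) = 1334/2668 = 0.5
p₀ = P(outcome | unexposed) = 312/2757 = 0.11317
Under exogeneity and monotonicity, PS = (p₁ − p₀) / (1 − p₀).
PS = (0.5 − 0.11317) / (1 − 0.11317) = 0.38683 / 0.88683 ≈ 0.4362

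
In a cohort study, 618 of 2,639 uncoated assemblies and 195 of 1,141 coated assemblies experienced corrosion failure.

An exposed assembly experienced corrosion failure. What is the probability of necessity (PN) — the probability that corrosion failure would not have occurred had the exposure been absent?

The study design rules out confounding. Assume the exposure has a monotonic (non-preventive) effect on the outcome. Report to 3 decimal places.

PN ≈ 0.270

p₁ = P(outcome | exposed) = 618/2639 = 0.23418
p₀ = P(outcome | unexposed) = 195/1141 = 0.1709
Under exogeneity and monotonicity, PN = (p₁ − p₀) / p₁.
PN = (0.23418 − 0.1709) / 0.23418 = 0.063277 / 0.23418 ≈ 0.2702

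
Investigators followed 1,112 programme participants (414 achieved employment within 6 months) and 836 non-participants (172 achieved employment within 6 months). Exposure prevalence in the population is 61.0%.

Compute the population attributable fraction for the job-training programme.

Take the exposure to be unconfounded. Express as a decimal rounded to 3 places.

PAF ≈ 0.331

p₁ = P(outcome | exposed) = 414/1112 = 0.3723
p₀ = P(outcome | unexposed) = 172/836 = 0.20574
Overall risk P(Y=1) = π·p₁ + (1−π)·p₀ = 0.61×0.3723 + 0.39×0.20574 = 0.30734.
Under exogeneity, PAF = [P(Y=1) − p₀] / P(Y=1).
PAF = (0.30734 − 0.20574) / 0.30734 ≈ 0.3306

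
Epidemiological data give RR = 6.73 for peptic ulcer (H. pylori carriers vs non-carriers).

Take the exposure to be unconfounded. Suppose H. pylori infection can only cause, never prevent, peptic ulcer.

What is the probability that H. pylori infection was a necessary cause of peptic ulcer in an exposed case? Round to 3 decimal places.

PN ≈ 0.851

Under exogeneity and monotonicity, PN = (RR − 1) / RR = 1 − 1/RR.
PN = (6.73 − 1) / 6.73 = 5.73 / 6.73 ≈ 0.8514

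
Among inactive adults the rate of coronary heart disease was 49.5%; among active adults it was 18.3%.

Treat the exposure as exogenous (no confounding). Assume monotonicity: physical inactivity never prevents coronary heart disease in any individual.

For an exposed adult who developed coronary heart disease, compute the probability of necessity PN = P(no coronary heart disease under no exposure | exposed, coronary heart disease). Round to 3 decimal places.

p₁ = 0.495, p₀ = 0.183.
Under exogeneity and monotonicity, PN = (p₁ − p₀) / p₁.
PN = (0.495 − 0.183) / 0.495 = 0.312 / 0.495 ≈ 0.6303

PN ≈ 0.630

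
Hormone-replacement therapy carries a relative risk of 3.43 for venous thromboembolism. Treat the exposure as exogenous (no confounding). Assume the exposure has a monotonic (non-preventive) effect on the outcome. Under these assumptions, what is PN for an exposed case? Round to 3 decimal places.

Under exogeneity and monotonicity, PN = (RR − 1) / RR = 1 − 1/RR.
PN = (3.43 − 1) / 3.43 = 2.43 / 3.43 ≈ 0.7085

PN ≈ 0.708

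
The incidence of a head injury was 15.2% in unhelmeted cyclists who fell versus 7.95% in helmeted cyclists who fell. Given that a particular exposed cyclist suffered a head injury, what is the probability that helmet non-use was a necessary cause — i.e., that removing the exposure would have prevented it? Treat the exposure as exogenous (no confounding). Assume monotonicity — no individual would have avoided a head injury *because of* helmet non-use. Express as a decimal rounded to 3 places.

p₁ = 0.152, p₀ = 0.0795.
Under exogeneity and monotonicity, PN = (p₁ − p₀) / p₁.
PN = (0.152 − 0.0795) / 0.152 = 0.0725 / 0.152 ≈ 0.4770

PN ≈ 0.477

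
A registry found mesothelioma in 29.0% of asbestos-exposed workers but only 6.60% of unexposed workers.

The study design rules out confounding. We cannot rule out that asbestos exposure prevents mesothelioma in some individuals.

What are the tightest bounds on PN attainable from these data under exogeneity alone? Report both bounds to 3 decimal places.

p₁ = 0.29, p₀ = 0.066.
Under exogeneity alone the bounds on PN are max{0,(p₁−p₀)/p₁} ≤ PN ≤ min{1,(1−p₀)/p₁}.
  lower = (p₁ − p₀)/p₁ = 0.224 / 0.29 ≈ 0.7724
  upper = min{1, (1 − p₀)/p₁} = 0.934 / 0.29 ≈ 3.2207 → capped at 1

0.772 ≤ PN ≤ 1.000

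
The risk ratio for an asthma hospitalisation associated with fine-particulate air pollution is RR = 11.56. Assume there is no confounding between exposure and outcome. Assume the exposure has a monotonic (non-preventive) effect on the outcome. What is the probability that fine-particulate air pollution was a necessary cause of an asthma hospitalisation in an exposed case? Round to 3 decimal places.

Under exogeneity and monotonicity, PN = (RR − 1) / RR = 1 − 1/RR.
PN = (11.56 − 1) / 11.56 = 10.56 / 11.56 ≈ 0.9135

PN ≈ 0.913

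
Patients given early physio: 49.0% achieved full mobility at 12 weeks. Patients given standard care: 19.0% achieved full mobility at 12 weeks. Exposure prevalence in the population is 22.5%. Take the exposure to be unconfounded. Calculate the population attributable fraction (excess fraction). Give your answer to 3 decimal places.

p₁ = 0.49, p₀ = 0.19.
Overall risk P(Y=1) = π·p₁ + (1−π)·p₀ = 0.225×0.49 + 0.775×0.19 = 0.2575.
Under exogeneity, PAF = [P(Y=1) − p₀] / P(Y=1).
PAF = (0.2575 − 0.19) / 0.2575 ≈ 0.2621

PAF ≈ 0.262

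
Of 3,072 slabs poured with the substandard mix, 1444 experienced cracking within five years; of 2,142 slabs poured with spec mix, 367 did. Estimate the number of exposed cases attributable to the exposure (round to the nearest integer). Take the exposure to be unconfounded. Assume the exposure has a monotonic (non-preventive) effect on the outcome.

p₁ = P(outcome | exposed) = 1444/3072 = 0.47005
p₀ = P(outcome | unexposed) = 367/2142 = 0.17134
PN = (p₁ − p₀)/p₁ = (0.47005 − 0.17134) / 0.47005 ≈ 0.63550.
Attributable cases ≈ PN × (exposed cases) = 0.63550 × 1444 ≈ 917.66.

about 918 cases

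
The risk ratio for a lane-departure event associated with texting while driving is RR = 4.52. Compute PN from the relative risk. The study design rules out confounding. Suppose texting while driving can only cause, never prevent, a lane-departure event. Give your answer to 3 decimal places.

PN ≈ 0.779

Under exogeneity and monotonicity, PN = (RR − 1) / RR = 1 − 1/RR.
PN = (4.52 − 1) / 4.52 = 3.52 / 4.52 ≈ 0.7788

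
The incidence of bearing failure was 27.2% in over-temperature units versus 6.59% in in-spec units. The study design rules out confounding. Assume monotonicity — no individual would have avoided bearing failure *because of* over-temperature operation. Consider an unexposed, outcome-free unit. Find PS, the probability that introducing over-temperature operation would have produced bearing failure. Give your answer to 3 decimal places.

PS ≈ 0.221

p₁ = 0.272, p₀ = 0.0659.
Under exogeneity and monotonicity, PS = (p₁ − p₀) / (1 − p₀).
PS = (0.272 − 0.0659) / (1 − 0.0659) = 0.2061 / 0.9341 ≈ 0.2206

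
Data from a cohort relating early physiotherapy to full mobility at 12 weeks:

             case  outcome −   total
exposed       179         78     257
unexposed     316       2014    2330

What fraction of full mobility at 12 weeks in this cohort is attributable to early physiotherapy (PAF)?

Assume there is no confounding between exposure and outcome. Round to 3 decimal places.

PAF ≈ 0.291

p₁ = P(outcome | exposed) = 179/257 = 0.6965
p₀ = P(outcome | unexposed) = 316/2330 = 0.13562
Exposure prevalence π = 257/2587 = 0.099343; overall risk P(Y=1) = 0.19134.
Under exogeneity, PAF = [P(Y=1) − p₀]/P(Y=1).
PAF = (0.19134 − 0.13562) / 0.19134 ≈ 0.2912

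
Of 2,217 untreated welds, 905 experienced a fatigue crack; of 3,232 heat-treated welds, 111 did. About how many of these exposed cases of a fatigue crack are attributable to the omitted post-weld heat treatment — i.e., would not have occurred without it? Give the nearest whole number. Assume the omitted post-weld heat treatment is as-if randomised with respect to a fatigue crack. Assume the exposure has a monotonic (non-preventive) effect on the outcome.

about 829 cases

p₁ = P(outcome | exposed) = 905/2217 = 0.40821
p₀ = P(outcome | unexposed) = 111/3232 = 0.034344
PN = (p₁ − p₀)/p₁ = (0.40821 − 0.034344) / 0.40821 ≈ 0.91587.
Attributable cases ≈ PN × (exposed cases) = 0.91587 × 905 ≈ 828.86.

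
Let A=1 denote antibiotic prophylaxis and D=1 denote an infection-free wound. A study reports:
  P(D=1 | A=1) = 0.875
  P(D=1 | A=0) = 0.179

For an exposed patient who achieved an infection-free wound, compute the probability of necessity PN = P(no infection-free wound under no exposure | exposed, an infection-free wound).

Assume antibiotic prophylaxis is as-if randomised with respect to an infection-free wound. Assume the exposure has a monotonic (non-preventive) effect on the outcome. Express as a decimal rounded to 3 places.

Let p₁ = 0.875, p₀ = 0.179.
Under exogeneity and monotonicity, PN = (p₁ − p₀) / p₁.
PN = (0.875 − 0.179) / 0.875 = 0.696 / 0.875 ≈ 0.7954

PN ≈ 0.795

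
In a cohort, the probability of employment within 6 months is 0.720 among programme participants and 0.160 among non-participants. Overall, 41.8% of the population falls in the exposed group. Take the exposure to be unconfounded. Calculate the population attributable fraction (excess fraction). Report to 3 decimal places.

PAF ≈ 0.594

Let p₁ = 0.72, p₀ = 0.16.
Overall risk P(Y=1) = π·p₁ + (1−π)·p₀ = 0.418×0.72 + 0.582×0.16 = 0.39408.
Under exogeneity, PAF = [P(Y=1) − p₀] / P(Y=1).
PAF = (0.39408 − 0.16) / 0.39408 ≈ 0.5940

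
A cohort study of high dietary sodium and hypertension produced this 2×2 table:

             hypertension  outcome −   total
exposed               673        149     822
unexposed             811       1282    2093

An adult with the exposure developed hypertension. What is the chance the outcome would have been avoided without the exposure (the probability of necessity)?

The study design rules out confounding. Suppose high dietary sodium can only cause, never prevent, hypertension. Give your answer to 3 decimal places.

p₁ = P(outcome | exposed) = 673/822 = 0.81873
p₀ = P(outcome | unexposed) = 811/2093 = 0.38748
Under exogeneity and monotonicity, PN = (p₁ − p₀)/p₁.
PN = (0.81873 − 0.38748) / 0.81873 ≈ 0.5267

PN ≈ 0.527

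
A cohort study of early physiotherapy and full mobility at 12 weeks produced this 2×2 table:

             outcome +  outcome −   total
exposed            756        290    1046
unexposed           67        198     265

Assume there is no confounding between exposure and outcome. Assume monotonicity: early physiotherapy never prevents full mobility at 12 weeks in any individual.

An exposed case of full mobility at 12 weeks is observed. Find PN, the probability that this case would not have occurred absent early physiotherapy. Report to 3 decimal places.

p₁ = P(outcome | exposed) = 756/1046 = 0.72275
p₀ = P(outcome | unexposed) = 67/265 = 0.25283
Under exogeneity and monotonicity, PN = (p₁ − p₀) / p₁.
PN = (0.72275 − 0.25283) / 0.72275 = 0.46992 / 0.72275 ≈ 0.6502

PN ≈ 0.650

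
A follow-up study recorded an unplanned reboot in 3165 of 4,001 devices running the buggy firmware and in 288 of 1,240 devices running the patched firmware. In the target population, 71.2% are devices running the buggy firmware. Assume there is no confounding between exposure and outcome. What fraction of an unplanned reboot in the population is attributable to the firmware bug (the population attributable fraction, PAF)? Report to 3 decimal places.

PAF ≈ 0.631

p₁ = P(outcome | exposed) = 3165/4001 = 0.79105
p₀ = P(outcome | unexposed) = 288/1240 = 0.23226
Overall risk P(Y=1) = π·p₁ + (1−π)·p₀ = 0.712×0.79105 + 0.288×0.23226 = 0.63012.
Under exogeneity, PAF = [P(Y=1) − p₀] / P(Y=1).
PAF = (0.63012 − 0.23226) / 0.63012 ≈ 0.6314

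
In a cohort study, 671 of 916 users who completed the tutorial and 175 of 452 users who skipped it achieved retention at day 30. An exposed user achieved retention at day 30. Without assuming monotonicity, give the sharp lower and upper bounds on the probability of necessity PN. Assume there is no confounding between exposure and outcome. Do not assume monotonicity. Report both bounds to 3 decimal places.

p₁ = P(outcome | exposed) = 671/916 = 0.73253
p₀ = P(outcome | unexposed) = 175/452 = 0.38717
Under exogeneity alone the bounds on PN are max{0,(p₁−p₀)/p₁} ≤ PN ≤ min{1,(1−p₀)/p₁}.
  lower = (p₁ − p₀)/p₁ = 0.34536 / 0.73253 ≈ 0.4715
  upper = min{1, (1 − p₀)/p₁} = 0.61283 / 0.73253 ≈ 0.8366

0.471 ≤ PN ≤ 0.837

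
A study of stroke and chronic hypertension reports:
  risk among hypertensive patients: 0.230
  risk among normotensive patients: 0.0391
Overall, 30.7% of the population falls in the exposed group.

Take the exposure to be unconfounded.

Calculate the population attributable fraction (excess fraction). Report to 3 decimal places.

PAF ≈ 0.600

Let p₁ = 0.23, p₀ = 0.0391.
Overall risk P(Y=1) = π·p₁ + (1−π)·p₀ = 0.307×0.23 + 0.693×0.0391 = 0.097706.
Under exogeneity, PAF = [P(Y=1) − p₀] / P(Y=1).
PAF = (0.097706 − 0.0391) / 0.097706 ≈ 0.5998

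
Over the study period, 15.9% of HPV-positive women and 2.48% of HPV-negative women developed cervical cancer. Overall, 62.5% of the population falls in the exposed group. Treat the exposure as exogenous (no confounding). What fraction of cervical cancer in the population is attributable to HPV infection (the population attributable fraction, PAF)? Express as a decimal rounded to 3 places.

PAF ≈ 0.772

p₁ = 0.159, p₀ = 0.0248.
Overall risk P(Y=1) = π·p₁ + (1−π)·p₀ = 0.625×0.159 + 0.375×0.0248 = 0.10868.
Under exogeneity, PAF = [P(Y=1) − p₀] / P(Y=1).
PAF = (0.10868 − 0.0248) / 0.10868 ≈ 0.7718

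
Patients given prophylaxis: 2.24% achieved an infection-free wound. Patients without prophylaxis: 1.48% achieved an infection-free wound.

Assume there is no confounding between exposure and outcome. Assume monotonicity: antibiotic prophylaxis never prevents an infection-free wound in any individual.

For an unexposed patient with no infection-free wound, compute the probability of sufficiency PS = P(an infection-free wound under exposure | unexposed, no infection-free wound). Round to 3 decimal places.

PS ≈ 0.008

p₁ = 0.0224, p₀ = 0.0148.
Under exogeneity and monotonicity, PS = (p₁ − p₀) / (1 − p₀).
PS = (0.0224 − 0.0148) / (1 − 0.0148) = 0.0076 / 0.9852 ≈ 0.0077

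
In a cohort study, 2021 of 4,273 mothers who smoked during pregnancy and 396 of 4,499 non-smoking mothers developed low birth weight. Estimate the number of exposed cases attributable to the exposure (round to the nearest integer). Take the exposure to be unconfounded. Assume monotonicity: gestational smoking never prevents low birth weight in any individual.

p₁ = P(outcome | exposed) = 2021/4273 = 0.47297
p₀ = P(outcome | unexposed) = 396/4499 = 0.08802
PN = (p₁ − p₀)/p₁ = (0.47297 − 0.08802) / 0.47297 ≈ 0.81390.
Attributable cases ≈ PN × (exposed cases) = 0.81390 × 2021 ≈ 1644.89.

about 1645 cases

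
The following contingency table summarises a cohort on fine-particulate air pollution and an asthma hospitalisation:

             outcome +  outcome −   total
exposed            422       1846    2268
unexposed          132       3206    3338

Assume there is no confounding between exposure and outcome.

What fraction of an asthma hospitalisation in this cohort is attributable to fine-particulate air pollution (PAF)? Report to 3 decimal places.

PAF ≈ 0.600

p₁ = P(outcome | exposed) = 422/2268 = 0.18607
p₀ = P(outcome | unexposed) = 132/3338 = 0.039545
Exposure prevalence π = 2268/5606 = 0.40457; overall risk P(Y=1) = 0.098823.
Under exogeneity, PAF = [P(Y=1) − p₀]/P(Y=1).
PAF = (0.098823 − 0.039545) / 0.098823 ≈ 0.5998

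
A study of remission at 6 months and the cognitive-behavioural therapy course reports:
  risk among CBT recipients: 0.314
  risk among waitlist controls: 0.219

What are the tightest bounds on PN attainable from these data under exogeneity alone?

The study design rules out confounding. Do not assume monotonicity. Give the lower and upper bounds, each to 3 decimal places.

0.303 ≤ PN ≤ 1.000

Let p₁ = 0.314, p₀ = 0.219.
Under exogeneity alone the bounds on PN are max{0,(p₁−p₀)/p₁} ≤ PN ≤ min{1,(1−p₀)/p₁}.
  lower = (p₁ − p₀)/p₁ = 0.095 / 0.314 ≈ 0.3025
  upper = min{1, (1 − p₀)/p₁} = 0.781 / 0.314 ≈ 2.4873 → capped at 1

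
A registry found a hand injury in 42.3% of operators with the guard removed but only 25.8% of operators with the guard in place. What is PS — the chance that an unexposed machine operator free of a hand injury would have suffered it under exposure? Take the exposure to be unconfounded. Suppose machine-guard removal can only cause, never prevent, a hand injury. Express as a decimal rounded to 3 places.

PS ≈ 0.222

p₁ = 0.423, p₀ = 0.258.
Under exogeneity and monotonicity, PS = (p₁ − p₀) / (1 − p₀).
PS = (0.423 − 0.258) / (1 − 0.258) = 0.165 / 0.742 ≈ 0.2224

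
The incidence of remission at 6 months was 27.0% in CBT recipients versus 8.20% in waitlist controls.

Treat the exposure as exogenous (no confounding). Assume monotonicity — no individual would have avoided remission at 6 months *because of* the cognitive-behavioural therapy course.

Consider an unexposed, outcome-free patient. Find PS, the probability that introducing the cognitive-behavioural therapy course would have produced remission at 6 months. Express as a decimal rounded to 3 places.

p₁ = 0.27, p₀ = 0.082.
Under exogeneity and monotonicity, PS = (p₁ − p₀) / (1 − p₀).
PS = (0.27 − 0.082) / (1 − 0.082) = 0.188 / 0.918 ≈ 0.2048

PS ≈ 0.205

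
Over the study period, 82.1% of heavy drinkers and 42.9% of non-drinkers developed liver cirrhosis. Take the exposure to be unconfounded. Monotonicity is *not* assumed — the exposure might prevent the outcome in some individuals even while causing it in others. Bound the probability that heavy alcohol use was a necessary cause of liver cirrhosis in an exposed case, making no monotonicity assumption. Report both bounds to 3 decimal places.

0.477 ≤ PN ≤ 0.695

p₁ = 0.821, p₀ = 0.429.
Under exogeneity alone the bounds on PN are max{0,(p₁−p₀)/p₁} ≤ PN ≤ min{1,(1−p₀)/p₁}.
  lower = (p₁ − p₀)/p₁ = 0.392 / 0.821 ≈ 0.4775
  upper = min{1, (1 − p₀)/p₁} = 0.571 / 0.821 ≈ 0.6955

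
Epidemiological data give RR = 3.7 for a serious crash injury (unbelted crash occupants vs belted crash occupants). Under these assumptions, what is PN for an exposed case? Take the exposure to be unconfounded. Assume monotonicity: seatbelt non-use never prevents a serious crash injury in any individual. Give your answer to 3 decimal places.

PN ≈ 0.730

Under exogeneity and monotonicity, PN = (RR − 1) / RR = 1 − 1/RR.
PN = (3.7 − 1) / 3.7 = 2.7 / 3.7 ≈ 0.7297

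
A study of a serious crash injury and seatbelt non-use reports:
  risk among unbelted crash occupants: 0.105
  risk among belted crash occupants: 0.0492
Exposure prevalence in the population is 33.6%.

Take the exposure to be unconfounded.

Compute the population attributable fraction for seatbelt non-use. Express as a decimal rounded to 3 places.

Let p₁ = 0.105, p₀ = 0.0492.
Overall risk P(Y=1) = π·p₁ + (1−π)·p₀ = 0.336×0.105 + 0.664×0.0492 = 0.067949.
Under exogeneity, PAF = [P(Y=1) − p₀] / P(Y=1).
PAF = (0.067949 − 0.0492) / 0.067949 ≈ 0.2759

PAF ≈ 0.276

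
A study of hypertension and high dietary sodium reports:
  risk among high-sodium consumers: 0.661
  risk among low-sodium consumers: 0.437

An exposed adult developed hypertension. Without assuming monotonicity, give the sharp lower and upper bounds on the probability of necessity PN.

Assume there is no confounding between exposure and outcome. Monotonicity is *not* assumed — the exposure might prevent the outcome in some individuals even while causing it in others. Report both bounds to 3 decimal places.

Let p₁ = 0.661, p₀ = 0.437.
Under exogeneity alone the bounds on PN are max{0,(p₁−p₀)/p₁} ≤ PN ≤ min{1,(1−p₀)/p₁}.
  lower = (p₁ − p₀)/p₁ = 0.224 / 0.661 ≈ 0.3389
  upper = min{1, (1 − p₀)/p₁} = 0.563 / 0.661 ≈ 0.8517

0.339 ≤ PN ≤ 0.852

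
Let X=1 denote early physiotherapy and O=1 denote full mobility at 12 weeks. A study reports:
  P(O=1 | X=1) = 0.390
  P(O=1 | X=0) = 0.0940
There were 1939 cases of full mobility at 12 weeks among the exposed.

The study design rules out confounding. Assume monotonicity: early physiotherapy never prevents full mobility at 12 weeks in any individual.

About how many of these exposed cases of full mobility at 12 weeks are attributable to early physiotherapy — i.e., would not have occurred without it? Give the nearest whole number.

about 1472 cases

Let p₁ = 0.39, p₀ = 0.094.
PN = (p₁ − p₀)/p₁ = (0.39 − 0.094) / 0.39 ≈ 0.75897.
Attributable cases ≈ PN × (exposed cases) = 0.75897 × 1939 ≈ 1471.65.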